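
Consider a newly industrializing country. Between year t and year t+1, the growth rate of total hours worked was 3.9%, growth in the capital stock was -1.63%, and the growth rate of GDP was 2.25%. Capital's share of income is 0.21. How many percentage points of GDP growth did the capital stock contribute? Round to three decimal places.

-0.342 percentage points

Contribution = share × growth = 0.21 × (-1.63) = -0.3423 pp.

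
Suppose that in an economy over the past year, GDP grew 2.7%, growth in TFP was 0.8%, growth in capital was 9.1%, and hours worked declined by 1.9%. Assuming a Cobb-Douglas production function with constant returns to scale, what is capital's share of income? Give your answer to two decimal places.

gY = gA + α·gK + (1−α)·gL, so gY − gA − gL = α(gK − gL).
2.7 − 0.8 + 1.9 = α × (9.1 − (-1.9)).
3.8 = 11 α, so α = 0.3455.

α = 0.35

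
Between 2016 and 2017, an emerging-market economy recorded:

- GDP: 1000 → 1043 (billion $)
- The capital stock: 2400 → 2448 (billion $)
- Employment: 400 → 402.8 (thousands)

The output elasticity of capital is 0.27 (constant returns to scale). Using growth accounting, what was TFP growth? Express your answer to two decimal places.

3.25%

GDP growth = (1043 − 1000) / 1000 = 4.3%.
The capital stock growth = (2448 − 2400) / 2400 = 2%.
Employment growth = (402.8 − 400) / 400 = 0.7%.
Labor's share = 1 − 0.27 = 0.73.
The capital stock: 0.27 × 2 = 0.54 pp.
Employment: 0.73 × 0.7 = 0.511 pp.
TFP growth = 4.3 − 1.051 = 3.249%.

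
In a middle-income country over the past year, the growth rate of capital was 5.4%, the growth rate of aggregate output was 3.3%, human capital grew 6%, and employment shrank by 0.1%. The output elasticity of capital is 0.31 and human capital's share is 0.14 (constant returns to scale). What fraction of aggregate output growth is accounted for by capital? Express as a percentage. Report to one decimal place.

50.7%

Capital contributed 0.31 × 5.4 = 1.674 pp.
Share of growth = 1.674 / 3.3 × 100 = 50.727%.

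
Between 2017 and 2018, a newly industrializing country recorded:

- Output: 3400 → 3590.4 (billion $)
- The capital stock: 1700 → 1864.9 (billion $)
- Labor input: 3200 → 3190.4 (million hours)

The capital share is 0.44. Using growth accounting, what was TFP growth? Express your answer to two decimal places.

1.50%

Output growth = (3590.4 − 3400) / 3400 = 5.6%.
The capital stock growth = (1864.9 − 1700) / 1700 = 9.7%.
Labor input growth = (3190.4 − 3200) / 3200 = -0.3%.
Labor's share = 1 − 0.44 = 0.56.
The capital stock: 0.44 × 9.7 = 4.268 pp.
Labor input: 0.56 × (-0.3) = -0.168 pp.
TFP growth = 5.6 − 4.1 = 1.5%.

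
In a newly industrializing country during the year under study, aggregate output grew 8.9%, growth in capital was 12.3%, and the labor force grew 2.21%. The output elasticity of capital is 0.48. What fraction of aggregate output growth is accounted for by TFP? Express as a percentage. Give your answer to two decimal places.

TFP accounted for 20.75% of growth.

Labor's share = 1 − 0.48 = 0.52.
Capital: 0.48 × 12.3 = 5.904 pp.
The labor force: 0.52 × 2.21 = 1.1492 pp.
TFP growth = 8.9 − 7.0532 = 1.8468%.
TFP share of growth = 1.8468 / 8.9 × 100 = 20.7506%.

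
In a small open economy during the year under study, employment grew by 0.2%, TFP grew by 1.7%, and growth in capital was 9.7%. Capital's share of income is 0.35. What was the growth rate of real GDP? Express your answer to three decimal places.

Labor's share = 1 − 0.35 = 0.65.
Capital: 0.35 × 9.7 = 3.395 pp.
Employment: 0.65 × 0.2 = 0.13 pp.
Output growth = 1.7 + 3.525 = 5.225%.

Real GDP grew 5.225%.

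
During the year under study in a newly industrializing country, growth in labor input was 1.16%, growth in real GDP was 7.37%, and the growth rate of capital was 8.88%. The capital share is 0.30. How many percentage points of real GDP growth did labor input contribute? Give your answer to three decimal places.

0.812 percentage points

Labor's share = 1 − 0.3 = 0.7.
Contribution = share × growth = 0.7 × 1.16 = 0.812 pp.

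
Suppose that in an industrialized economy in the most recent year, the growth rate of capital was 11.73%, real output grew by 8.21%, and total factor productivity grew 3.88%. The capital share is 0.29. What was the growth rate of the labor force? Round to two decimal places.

Labor's share = 1 − 0.29 = 0.71.
gY = gA + 0.29×11.73 + 0.71×g.
0.71×g = 8.21 − 3.88 − 3.4017 = 0.9283.
g = 0.9283 / 0.71 = 1.3075%.

The labor force growth was 1.31%.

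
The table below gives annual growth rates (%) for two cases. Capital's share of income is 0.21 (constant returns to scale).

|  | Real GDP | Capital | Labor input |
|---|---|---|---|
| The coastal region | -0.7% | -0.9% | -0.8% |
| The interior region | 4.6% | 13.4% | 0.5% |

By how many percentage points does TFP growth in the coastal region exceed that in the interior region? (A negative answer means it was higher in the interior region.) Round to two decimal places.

-1.27 percentage points

Labor's share = 1 − 0.21 = 0.79.
The coastal region: TFP = -0.7 + 0.189 + 0.632 = 0.121%.
The interior region: TFP = 4.6 − 2.814 − 0.395 = 1.391%.
Difference = 0.121 − (1.391) = -1.27 pp.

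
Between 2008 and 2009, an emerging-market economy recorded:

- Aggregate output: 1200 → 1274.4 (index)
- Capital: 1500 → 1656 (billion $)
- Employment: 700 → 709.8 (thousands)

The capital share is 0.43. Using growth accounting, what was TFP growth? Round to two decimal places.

Aggregate output growth = (1274.4 − 1200) / 1200 = 6.2%.
Capital growth = (1656 − 1500) / 1500 = 10.4%.
Employment growth = (709.8 − 700) / 700 = 1.4%.
Labor's share = 1 − 0.43 = 0.57.
Capital: 0.43 × 10.4 = 4.472 pp.
Employment: 0.57 × 1.4 = 0.798 pp.
TFP growth = 6.2 − 5.27 = 0.93%.

TFP grew 0.93%.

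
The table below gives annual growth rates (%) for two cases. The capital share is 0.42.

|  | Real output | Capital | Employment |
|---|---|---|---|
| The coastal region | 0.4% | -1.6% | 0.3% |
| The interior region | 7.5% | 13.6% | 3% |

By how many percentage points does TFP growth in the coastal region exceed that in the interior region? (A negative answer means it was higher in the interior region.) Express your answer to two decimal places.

0.85 percentage points

Labor's share = 1 − 0.42 = 0.58.
The coastal region: TFP = 0.4 + 0.672 − 0.174 = 0.898%.
The interior region: TFP = 7.5 − 5.712 − 1.74 = 0.048%.
Difference = 0.898 − (0.048) = 0.85 pp.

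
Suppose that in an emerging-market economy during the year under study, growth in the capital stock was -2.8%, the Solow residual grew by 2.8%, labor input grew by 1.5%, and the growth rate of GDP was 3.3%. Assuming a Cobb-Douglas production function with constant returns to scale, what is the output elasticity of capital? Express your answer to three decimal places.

0.233

gY = gA + α·gK + (1−α)·gL, so gY − gA − gL = α(gK − gL).
3.3 − 2.8 − 1.5 = α × (-2.8 − 1.5).
-1 = -4.3 α, so α = 0.23256.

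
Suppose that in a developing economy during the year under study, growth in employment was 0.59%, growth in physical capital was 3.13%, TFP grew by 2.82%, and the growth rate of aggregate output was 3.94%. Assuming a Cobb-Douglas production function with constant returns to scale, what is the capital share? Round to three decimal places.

gY = gA + α·gK + (1−α)·gL, so gY − gA − gL = α(gK − gL).
3.94 − 2.82 − 0.59 = α × (3.13 − 0.59).
0.53 = 2.54 α, so α = 0.20866.

0.209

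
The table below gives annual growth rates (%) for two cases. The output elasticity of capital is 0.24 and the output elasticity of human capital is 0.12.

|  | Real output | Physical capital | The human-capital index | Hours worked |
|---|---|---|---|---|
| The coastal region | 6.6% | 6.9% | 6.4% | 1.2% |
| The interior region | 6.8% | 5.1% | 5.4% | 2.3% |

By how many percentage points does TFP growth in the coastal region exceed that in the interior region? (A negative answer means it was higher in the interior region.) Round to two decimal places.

Labor's share = 1 − 0.24 − 0.12 = 0.64.
The coastal region: TFP = 6.6 − 1.656 − 0.768 − 0.768 = 3.408%.
The interior region: TFP = 6.8 − 1.224 − 0.648 − 1.472 = 3.456%.
Difference = 3.408 − (3.456) = -0.048 pp.

-0.05 percentage points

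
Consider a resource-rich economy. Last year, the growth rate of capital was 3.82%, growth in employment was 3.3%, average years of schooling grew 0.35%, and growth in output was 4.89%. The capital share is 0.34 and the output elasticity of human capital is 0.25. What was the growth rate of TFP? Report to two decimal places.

Labor's share = 1 − 0.34 − 0.25 = 0.41.
Capital: 0.34 × 3.82 = 1.2988 pp.
Average years of schooling: 0.25 × 0.35 = 0.0875 pp.
Employment: 0.41 × 3.3 = 1.353 pp.
TFP growth = 4.89 − 2.7393 = 2.1507%.

2.15%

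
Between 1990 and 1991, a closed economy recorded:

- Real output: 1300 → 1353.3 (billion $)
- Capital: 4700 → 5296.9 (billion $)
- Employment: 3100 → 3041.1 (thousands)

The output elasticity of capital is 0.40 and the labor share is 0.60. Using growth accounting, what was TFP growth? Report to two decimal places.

Real output growth = (1353.3 − 1300) / 1300 = 4.1%.
Capital growth = (5296.9 − 4700) / 4700 = 12.7%.
Employment growth = (3041.1 − 3100) / 3100 = -1.9%.
Labor's share = 1 − 0.4 = 0.6.
Capital: 0.4 × 12.7 = 5.08 pp.
Employment: 0.6 × (-1.9) = -1.14 pp.
TFP growth = 4.1 − 3.94 = 0.16%.

0.16%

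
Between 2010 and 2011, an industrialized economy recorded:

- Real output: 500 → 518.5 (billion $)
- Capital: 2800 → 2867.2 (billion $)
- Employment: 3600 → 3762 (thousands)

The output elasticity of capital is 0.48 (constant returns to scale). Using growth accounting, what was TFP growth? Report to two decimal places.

Real output growth = (518.5 − 500) / 500 = 3.7%.
Capital growth = (2867.2 − 2800) / 2800 = 2.4%.
Employment growth = (3762 − 3600) / 3600 = 4.5%.
Labor's share = 1 − 0.48 = 0.52.
Capital: 0.48 × 2.4 = 1.152 pp.
Employment: 0.52 × 4.5 = 2.34 pp.
TFP growth = 3.7 − 3.492 = 0.208%.

0.21%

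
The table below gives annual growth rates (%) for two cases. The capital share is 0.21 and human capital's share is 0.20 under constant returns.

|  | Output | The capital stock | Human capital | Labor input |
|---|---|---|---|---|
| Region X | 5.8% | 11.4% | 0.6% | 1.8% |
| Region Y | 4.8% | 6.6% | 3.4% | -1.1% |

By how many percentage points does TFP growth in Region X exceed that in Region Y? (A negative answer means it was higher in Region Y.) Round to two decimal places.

-1.16 percentage points

Labor's share = 1 − 0.21 − 0.2 = 0.59.
Region X: TFP = 5.8 − 2.394 − 0.12 − 1.062 = 2.224%.
Region Y: TFP = 4.8 − 1.386 − 0.68 + 0.649 = 3.383%.
Difference = 2.224 − (3.383) = -1.159 pp.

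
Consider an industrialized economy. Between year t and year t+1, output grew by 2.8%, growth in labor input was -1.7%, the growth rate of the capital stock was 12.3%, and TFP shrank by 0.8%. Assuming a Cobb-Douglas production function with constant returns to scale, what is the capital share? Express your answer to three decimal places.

gY = gA + α·gK + (1−α)·gL, so gY − gA − gL = α(gK − gL).
2.8 + 0.8 + 1.7 = α × (12.3 − (-1.7)).
5.3 = 14 α, so α = 0.37857.

α = 0.379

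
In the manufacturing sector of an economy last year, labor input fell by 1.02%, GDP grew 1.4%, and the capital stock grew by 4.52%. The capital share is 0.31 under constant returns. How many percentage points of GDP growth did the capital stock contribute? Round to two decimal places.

1.40 percentage points

Contribution = share × growth = 0.31 × 4.52 = 1.4012 pp.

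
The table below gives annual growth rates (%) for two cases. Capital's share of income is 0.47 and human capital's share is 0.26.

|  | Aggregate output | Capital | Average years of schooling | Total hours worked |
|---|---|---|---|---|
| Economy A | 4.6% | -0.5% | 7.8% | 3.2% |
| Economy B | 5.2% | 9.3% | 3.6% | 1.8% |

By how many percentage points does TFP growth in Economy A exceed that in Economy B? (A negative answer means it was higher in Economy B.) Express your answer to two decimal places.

2.54 percentage points

Labor's share = 1 − 0.47 − 0.26 = 0.27.
Economy A: TFP = 4.6 + 0.235 − 2.028 − 0.864 = 1.943%.
Economy B: TFP = 5.2 − 4.371 − 0.936 − 0.486 = -0.593%.
Difference = 1.943 − (-0.593) = 2.536 pp.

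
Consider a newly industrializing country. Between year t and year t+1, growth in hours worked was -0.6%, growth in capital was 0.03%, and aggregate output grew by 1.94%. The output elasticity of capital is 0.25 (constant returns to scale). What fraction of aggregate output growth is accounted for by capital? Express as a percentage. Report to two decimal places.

Capital accounted for 0.39% of growth.

Capital contributed 0.25 × 0.03 = 0.0075 pp.
Share of growth = 0.0075 / 1.94 × 100 = 0.3866%.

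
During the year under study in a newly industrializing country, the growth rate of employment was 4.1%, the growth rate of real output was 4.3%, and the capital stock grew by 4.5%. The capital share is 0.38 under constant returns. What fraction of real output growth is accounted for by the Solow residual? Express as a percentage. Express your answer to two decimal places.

Labor's share = 1 − 0.38 = 0.62.
The capital stock: 0.38 × 4.5 = 1.71 pp.
Employment: 0.62 × 4.1 = 2.542 pp.
TFP growth = 4.3 − 4.252 = 0.048%.
TFP share of growth = 0.048 / 4.3 × 100 = 1.1163%.

1.12%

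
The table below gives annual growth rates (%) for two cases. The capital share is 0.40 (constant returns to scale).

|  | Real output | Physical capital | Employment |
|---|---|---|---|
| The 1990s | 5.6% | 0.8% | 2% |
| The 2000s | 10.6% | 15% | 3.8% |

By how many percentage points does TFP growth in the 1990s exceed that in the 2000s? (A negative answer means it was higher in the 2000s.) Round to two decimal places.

1.76 percentage points

Labor's share = 1 − 0.4 = 0.6.
The 1990s: TFP = 5.6 − 0.32 − 1.2 = 4.08%.
The 2000s: TFP = 10.6 − 6 − 2.28 = 2.32%.
Difference = 4.08 − (2.32) = 1.76 pp.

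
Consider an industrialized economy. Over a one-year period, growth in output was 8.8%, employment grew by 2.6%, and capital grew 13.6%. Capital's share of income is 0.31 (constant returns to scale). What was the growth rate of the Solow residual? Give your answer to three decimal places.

Labor's share = 1 − 0.31 = 0.69.
Capital: 0.31 × 13.6 = 4.216 pp.
Employment: 0.69 × 2.6 = 1.794 pp.
TFP growth = 8.8 − 6.01 = 2.79%.

2.790%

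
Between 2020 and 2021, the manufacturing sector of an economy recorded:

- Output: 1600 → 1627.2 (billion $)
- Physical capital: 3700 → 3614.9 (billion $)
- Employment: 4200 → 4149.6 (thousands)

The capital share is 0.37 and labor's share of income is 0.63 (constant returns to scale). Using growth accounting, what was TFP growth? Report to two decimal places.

Output growth = (1627.2 − 1600) / 1600 = 1.7%.
Physical capital growth = (3614.9 − 3700) / 3700 = -2.3%.
Employment growth = (4149.6 − 4200) / 4200 = -1.2%.
Labor's share = 1 − 0.37 = 0.63.
Physical capital: 0.37 × (-2.3) = -0.851 pp.
Employment: 0.63 × (-1.2) = -0.756 pp.
TFP growth = 1.7 + 1.607 = 3.307%.

3.31%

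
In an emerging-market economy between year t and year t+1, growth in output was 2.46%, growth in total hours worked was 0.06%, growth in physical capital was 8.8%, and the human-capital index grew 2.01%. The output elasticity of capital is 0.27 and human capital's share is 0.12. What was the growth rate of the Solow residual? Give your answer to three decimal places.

Labor's share = 1 − 0.27 − 0.12 = 0.61.
Physical capital: 0.27 × 8.8 = 2.376 pp.
The human-capital index: 0.12 × 2.01 = 0.2412 pp.
Total hours worked: 0.61 × 0.06 = 0.0366 pp.
TFP growth = 2.46 − 2.6538 = -0.1938%.

-0.194%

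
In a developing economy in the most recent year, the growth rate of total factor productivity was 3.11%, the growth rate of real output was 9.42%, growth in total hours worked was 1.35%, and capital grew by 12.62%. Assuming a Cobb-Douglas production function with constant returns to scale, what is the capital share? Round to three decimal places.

α = 0.440

gY = gA + α·gK + (1−α)·gL, so gY − gA − gL = α(gK − gL).
9.42 − 3.11 − 1.35 = α × (12.62 − 1.35).
4.96 = 11.27 α, so α = 0.44011.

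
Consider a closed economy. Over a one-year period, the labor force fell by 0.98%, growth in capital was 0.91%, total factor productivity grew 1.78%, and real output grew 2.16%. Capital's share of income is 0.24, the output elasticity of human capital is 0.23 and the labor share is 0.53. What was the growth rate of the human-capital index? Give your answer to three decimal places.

Labor's share = 1 − 0.24 − 0.23 = 0.53.
gY = gA + 0.24×0.91 + 0.53×(-0.98) + 0.23×g.
0.23×g = 2.16 − 1.78 + 0.301 = 0.681.
g = 0.681 / 0.23 = 2.96087%.

2.961%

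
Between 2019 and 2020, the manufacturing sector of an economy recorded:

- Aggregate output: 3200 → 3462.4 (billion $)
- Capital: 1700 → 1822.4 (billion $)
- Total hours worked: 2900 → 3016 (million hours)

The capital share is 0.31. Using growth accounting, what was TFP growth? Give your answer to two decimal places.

3.21%

Aggregate output growth = (3462.4 − 3200) / 3200 = 8.2%.
Capital growth = (1822.4 − 1700) / 1700 = 7.2%.
Total hours worked growth = (3016 − 2900) / 2900 = 4%.
Labor's share = 1 − 0.31 = 0.69.
Capital: 0.31 × 7.2 = 2.232 pp.
Total hours worked: 0.69 × 4 = 2.76 pp.
TFP growth = 8.2 − 4.992 = 3.208%.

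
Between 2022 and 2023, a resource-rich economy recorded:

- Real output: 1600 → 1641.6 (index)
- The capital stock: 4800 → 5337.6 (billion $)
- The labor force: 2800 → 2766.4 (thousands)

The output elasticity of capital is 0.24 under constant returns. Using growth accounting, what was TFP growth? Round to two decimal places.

Real output growth = (1641.6 − 1600) / 1600 = 2.6%.
The capital stock growth = (5337.6 − 4800) / 4800 = 11.2%.
The labor force growth = (2766.4 − 2800) / 2800 = -1.2%.
Labor's share = 1 − 0.24 = 0.76.
The capital stock: 0.24 × 11.2 = 2.688 pp.
The labor force: 0.76 × (-1.2) = -0.912 pp.
TFP growth = 2.6 − 1.776 = 0.824%.

TFP grew 0.82%.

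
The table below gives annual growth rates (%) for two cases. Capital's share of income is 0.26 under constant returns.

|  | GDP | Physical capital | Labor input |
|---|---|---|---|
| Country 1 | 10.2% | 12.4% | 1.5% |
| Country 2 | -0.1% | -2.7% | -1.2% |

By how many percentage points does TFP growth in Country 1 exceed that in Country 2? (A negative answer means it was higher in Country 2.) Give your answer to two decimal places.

4.38 percentage points

Labor's share = 1 − 0.26 = 0.74.
Country 1: TFP = 10.2 − 3.224 − 1.11 = 5.866%.
Country 2: TFP = -0.1 + 0.702 + 0.888 = 1.49%.
Difference = 5.866 − (1.49) = 4.376 pp.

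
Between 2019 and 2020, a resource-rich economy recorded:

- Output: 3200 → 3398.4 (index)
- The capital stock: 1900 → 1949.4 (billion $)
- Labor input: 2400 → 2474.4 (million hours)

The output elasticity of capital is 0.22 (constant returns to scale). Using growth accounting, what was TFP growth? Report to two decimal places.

Output growth = (3398.4 − 3200) / 3200 = 6.2%.
The capital stock growth = (1949.4 − 1900) / 1900 = 2.6%.
Labor input growth = (2474.4 − 2400) / 2400 = 3.1%.
Labor's share = 1 − 0.22 = 0.78.
The capital stock: 0.22 × 2.6 = 0.572 pp.
Labor input: 0.78 × 3.1 = 2.418 pp.
TFP growth = 6.2 − 2.99 = 3.21%.

TFP growth was 3.21%.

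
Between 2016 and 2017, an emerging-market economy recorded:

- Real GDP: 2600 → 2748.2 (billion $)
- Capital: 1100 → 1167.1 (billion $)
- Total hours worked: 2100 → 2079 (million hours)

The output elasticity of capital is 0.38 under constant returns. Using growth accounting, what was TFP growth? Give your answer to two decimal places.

4.00%

Real GDP growth = (2748.2 − 2600) / 2600 = 5.7%.
Capital growth = (1167.1 − 1100) / 1100 = 6.1%.
Total hours worked growth = (2079 − 2100) / 2100 = -1%.
Labor's share = 1 − 0.38 = 0.62.
Capital: 0.38 × 6.1 = 2.318 pp.
Total hours worked: 0.62 × (-1) = -0.62 pp.
TFP growth = 5.7 − 1.698 = 4.002%.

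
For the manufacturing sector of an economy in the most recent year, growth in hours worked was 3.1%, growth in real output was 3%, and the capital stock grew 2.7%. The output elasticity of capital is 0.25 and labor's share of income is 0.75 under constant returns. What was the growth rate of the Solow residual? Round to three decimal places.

Labor's share = 1 − 0.25 = 0.75.
The capital stock: 0.25 × 2.7 = 0.675 pp.
Hours worked: 0.75 × 3.1 = 2.325 pp.
TFP growth = 3 − 3 = 0%.

0.000%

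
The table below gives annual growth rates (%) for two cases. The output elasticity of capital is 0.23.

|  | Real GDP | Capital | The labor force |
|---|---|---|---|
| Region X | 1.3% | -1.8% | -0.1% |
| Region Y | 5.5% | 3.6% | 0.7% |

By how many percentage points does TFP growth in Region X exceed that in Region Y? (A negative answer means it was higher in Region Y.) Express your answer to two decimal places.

-2.34 percentage points

Labor's share = 1 − 0.23 = 0.77.
Region X: TFP = 1.3 + 0.414 + 0.077 = 1.791%.
Region Y: TFP = 5.5 − 0.828 − 0.539 = 4.133%.
Difference = 1.791 − (4.133) = -2.342 pp.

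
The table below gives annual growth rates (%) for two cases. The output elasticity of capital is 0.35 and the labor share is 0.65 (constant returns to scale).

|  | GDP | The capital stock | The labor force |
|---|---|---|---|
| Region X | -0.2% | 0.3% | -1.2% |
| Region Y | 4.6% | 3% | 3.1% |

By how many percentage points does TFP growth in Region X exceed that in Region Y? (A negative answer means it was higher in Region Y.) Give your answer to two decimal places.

Labor's share = 1 − 0.35 = 0.65.
Region X: TFP = -0.2 − 0.105 + 0.78 = 0.475%.
Region Y: TFP = 4.6 − 1.05 − 2.015 = 1.535%.
Difference = 0.475 − (1.535) = -1.06 pp.

-1.06 percentage points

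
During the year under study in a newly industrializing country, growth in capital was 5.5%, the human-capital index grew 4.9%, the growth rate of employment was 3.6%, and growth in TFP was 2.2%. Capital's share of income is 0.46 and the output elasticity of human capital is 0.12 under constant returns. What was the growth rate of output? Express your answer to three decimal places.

Output grew 6.830%.

Labor's share = 1 − 0.46 − 0.12 = 0.42.
Capital: 0.46 × 5.5 = 2.53 pp.
The human-capital index: 0.12 × 4.9 = 0.588 pp.
Employment: 0.42 × 3.6 = 1.512 pp.
Output growth = 2.2 + 4.63 = 6.83%.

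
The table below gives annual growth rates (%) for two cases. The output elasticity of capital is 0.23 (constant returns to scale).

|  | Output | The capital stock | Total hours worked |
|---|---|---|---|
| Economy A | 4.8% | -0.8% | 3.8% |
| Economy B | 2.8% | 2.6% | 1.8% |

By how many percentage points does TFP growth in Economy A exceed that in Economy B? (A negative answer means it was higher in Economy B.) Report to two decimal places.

Labor's share = 1 − 0.23 = 0.77.
Economy A: TFP = 4.8 + 0.184 − 2.926 = 2.058%.
Economy B: TFP = 2.8 − 0.598 − 1.386 = 0.816%.
Difference = 2.058 − (0.816) = 1.242 pp.

1.24 percentage points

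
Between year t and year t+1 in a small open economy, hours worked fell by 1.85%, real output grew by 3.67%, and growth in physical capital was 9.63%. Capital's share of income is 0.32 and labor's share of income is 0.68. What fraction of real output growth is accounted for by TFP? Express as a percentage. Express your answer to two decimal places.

Labor's share = 1 − 0.32 = 0.68.
Physical capital: 0.32 × 9.63 = 3.0816 pp.
Hours worked: 0.68 × (-1.85) = -1.258 pp.
TFP growth = 3.67 − 1.8236 = 1.8464%.
TFP share of growth = 1.8464 / 3.67 × 100 = 50.3106%.

50.31%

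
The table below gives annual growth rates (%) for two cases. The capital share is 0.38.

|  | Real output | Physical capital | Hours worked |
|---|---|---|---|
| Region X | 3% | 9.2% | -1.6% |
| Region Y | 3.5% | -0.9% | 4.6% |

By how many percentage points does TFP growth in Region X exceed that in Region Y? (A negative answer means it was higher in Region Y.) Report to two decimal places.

-0.49 percentage points

Labor's share = 1 − 0.38 = 0.62.
Region X: TFP = 3 − 3.496 + 0.992 = 0.496%.
Region Y: TFP = 3.5 + 0.342 − 2.852 = 0.99%.
Difference = 0.496 − (0.99) = -0.494 pp.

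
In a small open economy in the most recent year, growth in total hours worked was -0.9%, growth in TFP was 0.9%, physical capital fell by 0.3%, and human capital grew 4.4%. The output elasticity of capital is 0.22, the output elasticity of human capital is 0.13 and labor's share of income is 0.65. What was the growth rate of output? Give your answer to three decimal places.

Labor's share = 1 − 0.22 − 0.13 = 0.65.
Physical capital: 0.22 × (-0.3) = -0.066 pp.
Human capital: 0.13 × 4.4 = 0.572 pp.
Total hours worked: 0.65 × (-0.9) = -0.585 pp.
Output growth = 0.9 + (-0.079) = 0.821%.

Output growth was 0.821%.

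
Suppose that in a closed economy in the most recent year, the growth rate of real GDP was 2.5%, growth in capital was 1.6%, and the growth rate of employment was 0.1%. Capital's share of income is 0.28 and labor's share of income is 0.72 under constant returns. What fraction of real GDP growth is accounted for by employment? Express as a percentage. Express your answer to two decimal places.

Employment accounted for 2.88% of growth.

Labor's share = 1 − 0.28 = 0.72.
Employment contributed 0.72 × 0.1 = 0.072 pp.
Share of growth = 0.072 / 2.5 × 100 = 2.88%.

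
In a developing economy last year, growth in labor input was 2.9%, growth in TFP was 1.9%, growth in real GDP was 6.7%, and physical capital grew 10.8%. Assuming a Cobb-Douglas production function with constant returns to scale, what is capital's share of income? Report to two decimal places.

α = 0.24

gY = gA + α·gK + (1−α)·gL, so gY − gA − gL = α(gK − gL).
6.7 − 1.9 − 2.9 = α × (10.8 − 2.9).
1.9 = 7.9 α, so α = 0.2405.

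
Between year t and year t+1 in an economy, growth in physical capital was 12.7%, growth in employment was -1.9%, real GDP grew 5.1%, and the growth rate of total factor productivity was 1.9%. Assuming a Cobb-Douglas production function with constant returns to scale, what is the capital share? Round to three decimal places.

0.349

gY = gA + α·gK + (1−α)·gL, so gY − gA − gL = α(gK − gL).
5.1 − 1.9 + 1.9 = α × (12.7 − (-1.9)).
5.1 = 14.6 α, so α = 0.34932.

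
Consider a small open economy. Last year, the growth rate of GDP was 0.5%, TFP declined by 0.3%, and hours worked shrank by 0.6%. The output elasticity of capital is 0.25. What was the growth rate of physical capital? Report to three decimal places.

Labor's share = 1 − 0.25 = 0.75.
gY = gA + 0.75×(-0.6) + 0.25×g.
0.25×g = 0.5 + 0.3 + 0.45 = 1.25.
g = 1.25 / 0.25 = 5%.

Physical capital growth was 5.000%.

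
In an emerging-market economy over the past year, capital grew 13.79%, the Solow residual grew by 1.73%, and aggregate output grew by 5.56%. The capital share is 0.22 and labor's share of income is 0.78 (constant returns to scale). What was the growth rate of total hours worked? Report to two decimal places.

1.02%

Labor's share = 1 − 0.22 = 0.78.
gY = gA + 0.22×13.79 + 0.78×g.
0.78×g = 5.56 − 1.73 − 3.0338 = 0.7962.
g = 0.7962 / 0.78 = 1.0208%.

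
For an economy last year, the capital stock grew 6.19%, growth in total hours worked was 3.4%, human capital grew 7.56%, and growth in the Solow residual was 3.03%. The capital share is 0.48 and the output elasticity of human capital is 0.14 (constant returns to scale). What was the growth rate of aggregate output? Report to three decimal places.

8.352%

Labor's share = 1 − 0.48 − 0.14 = 0.38.
The capital stock: 0.48 × 6.19 = 2.9712 pp.
Human capital: 0.14 × 7.56 = 1.0584 pp.
Total hours worked: 0.38 × 3.4 = 1.292 pp.
Output growth = 3.03 + 5.3216 = 8.3516%.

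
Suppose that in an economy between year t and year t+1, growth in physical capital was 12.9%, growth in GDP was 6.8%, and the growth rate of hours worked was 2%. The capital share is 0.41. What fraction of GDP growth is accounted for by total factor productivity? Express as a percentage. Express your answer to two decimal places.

4.87%

Labor's share = 1 − 0.41 = 0.59.
Physical capital: 0.41 × 12.9 = 5.289 pp.
Hours worked: 0.59 × 2 = 1.18 pp.
TFP growth = 6.8 − 6.469 = 0.331%.
TFP share of growth = 0.331 / 6.8 × 100 = 4.8676%.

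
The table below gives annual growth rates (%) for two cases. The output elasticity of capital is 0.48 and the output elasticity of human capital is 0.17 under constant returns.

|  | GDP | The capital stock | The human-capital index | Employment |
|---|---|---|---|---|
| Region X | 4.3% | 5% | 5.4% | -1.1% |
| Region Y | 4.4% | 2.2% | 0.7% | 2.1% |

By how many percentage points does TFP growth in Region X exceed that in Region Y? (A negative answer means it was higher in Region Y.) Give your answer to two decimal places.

Labor's share = 1 − 0.48 − 0.17 = 0.35.
Region X: TFP = 4.3 − 2.4 − 0.918 + 0.385 = 1.367%.
Region Y: TFP = 4.4 − 1.056 − 0.119 − 0.735 = 2.49%.
Difference = 1.367 − (2.49) = -1.123 pp.

-1.12 percentage points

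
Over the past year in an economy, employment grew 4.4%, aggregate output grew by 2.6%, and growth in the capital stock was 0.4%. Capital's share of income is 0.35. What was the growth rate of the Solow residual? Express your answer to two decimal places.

-0.40%

Labor's share = 1 − 0.35 = 0.65.
The capital stock: 0.35 × 0.4 = 0.14 pp.
Employment: 0.65 × 4.4 = 2.86 pp.
TFP growth = 2.6 − 3 = -0.4%.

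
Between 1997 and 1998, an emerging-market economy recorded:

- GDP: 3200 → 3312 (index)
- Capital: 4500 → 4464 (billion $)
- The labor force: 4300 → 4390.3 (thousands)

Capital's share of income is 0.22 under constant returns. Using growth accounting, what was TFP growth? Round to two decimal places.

2.04%

GDP growth = (3312 − 3200) / 3200 = 3.5%.
Capital growth = (4464 − 4500) / 4500 = -0.8%.
The labor force growth = (4390.3 − 4300) / 4300 = 2.1%.
Labor's share = 1 − 0.22 = 0.78.
Capital: 0.22 × (-0.8) = -0.176 pp.
The labor force: 0.78 × 2.1 = 1.638 pp.
TFP growth = 3.5 − 1.462 = 2.038%.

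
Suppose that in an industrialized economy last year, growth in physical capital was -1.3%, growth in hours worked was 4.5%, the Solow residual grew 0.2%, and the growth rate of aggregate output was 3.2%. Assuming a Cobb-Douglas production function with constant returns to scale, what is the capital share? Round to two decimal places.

0.26

gY = gA + α·gK + (1−α)·gL, so gY − gA − gL = α(gK − gL).
3.2 − 0.2 − 4.5 = α × (-1.3 − 4.5).
-1.5 = -5.8 α, so α = 0.2586.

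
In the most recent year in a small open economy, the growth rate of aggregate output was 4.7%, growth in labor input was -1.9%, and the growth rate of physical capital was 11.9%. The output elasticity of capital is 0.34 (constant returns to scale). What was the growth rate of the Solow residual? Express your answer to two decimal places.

The Solow residual grew 1.91%.

Labor's share = 1 − 0.34 = 0.66.
Physical capital: 0.34 × 11.9 = 4.046 pp.
Labor input: 0.66 × (-1.9) = -1.254 pp.
TFP growth = 4.7 − 2.792 = 1.908%.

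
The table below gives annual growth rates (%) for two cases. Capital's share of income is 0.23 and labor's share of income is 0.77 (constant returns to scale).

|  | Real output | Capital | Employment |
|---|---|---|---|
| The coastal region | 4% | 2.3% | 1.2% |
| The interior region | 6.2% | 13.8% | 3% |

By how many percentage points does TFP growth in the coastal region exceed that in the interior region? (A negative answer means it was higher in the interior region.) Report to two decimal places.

Labor's share = 1 − 0.23 = 0.77.
The coastal region: TFP = 4 − 0.529 − 0.924 = 2.547%.
The interior region: TFP = 6.2 − 3.174 − 2.31 = 0.716%.
Difference = 2.547 − (0.716) = 1.831 pp.

1.83 percentage points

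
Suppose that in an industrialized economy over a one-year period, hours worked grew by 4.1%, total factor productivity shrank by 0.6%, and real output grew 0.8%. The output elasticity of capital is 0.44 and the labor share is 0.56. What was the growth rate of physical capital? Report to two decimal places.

-2.04%

Labor's share = 1 − 0.44 = 0.56.
gY = gA + 0.56×4.1 + 0.44×g.
0.44×g = 0.8 + 0.6 − 2.296 = -0.896.
g = -0.896 / 0.44 = -2.0364%.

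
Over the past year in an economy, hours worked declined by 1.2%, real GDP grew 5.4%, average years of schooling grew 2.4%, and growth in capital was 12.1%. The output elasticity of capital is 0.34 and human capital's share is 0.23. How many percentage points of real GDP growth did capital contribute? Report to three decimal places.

Contribution = share × growth = 0.34 × 12.1 = 4.114 pp.

4.114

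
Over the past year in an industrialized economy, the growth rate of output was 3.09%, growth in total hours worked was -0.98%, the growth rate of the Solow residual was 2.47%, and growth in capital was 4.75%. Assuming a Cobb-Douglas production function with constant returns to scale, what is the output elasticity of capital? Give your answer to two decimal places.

gY = gA + α·gK + (1−α)·gL, so gY − gA − gL = α(gK − gL).
3.09 − 2.47 + 0.98 = α × (4.75 − (-0.98)).
1.6 = 5.73 α, so α = 0.2792.

α = 0.28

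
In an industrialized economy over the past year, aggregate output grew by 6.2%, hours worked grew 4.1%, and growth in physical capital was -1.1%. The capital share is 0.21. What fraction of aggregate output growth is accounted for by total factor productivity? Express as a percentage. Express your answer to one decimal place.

Labor's share = 1 − 0.21 = 0.79.
Physical capital: 0.21 × (-1.1) = -0.231 pp.
Hours worked: 0.79 × 4.1 = 3.239 pp.
TFP growth = 6.2 − 3.008 = 3.192%.
TFP share of growth = 3.192 / 6.2 × 100 = 51.484%.

Total factor productivity accounted for 51.5% of growth.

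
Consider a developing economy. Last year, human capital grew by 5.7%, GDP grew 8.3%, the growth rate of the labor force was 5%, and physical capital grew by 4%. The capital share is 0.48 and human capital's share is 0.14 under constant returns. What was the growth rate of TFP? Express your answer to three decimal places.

Labor's share = 1 − 0.48 − 0.14 = 0.38.
Physical capital: 0.48 × 4 = 1.92 pp.
Human capital: 0.14 × 5.7 = 0.798 pp.
The labor force: 0.38 × 5 = 1.9 pp.
TFP growth = 8.3 − 4.618 = 3.682%.

3.682%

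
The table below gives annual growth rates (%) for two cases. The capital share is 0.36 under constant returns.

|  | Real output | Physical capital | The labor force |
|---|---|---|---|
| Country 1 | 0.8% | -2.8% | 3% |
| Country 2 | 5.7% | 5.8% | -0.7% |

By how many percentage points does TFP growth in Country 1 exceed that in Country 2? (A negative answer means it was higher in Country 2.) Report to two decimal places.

-4.17 percentage points

Labor's share = 1 − 0.36 = 0.64.
Country 1: TFP = 0.8 + 1.008 − 1.92 = -0.112%.
Country 2: TFP = 5.7 − 2.088 + 0.448 = 4.06%.
Difference = -0.112 − (4.06) = -4.172 pp.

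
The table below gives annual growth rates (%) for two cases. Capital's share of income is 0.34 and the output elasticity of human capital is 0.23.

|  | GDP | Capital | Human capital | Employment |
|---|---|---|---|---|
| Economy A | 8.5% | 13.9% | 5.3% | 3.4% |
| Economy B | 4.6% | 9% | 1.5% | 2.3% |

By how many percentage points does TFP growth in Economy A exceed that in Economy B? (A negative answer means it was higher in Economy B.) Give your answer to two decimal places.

Labor's share = 1 − 0.34 − 0.23 = 0.43.
Economy A: TFP = 8.5 − 4.726 − 1.219 − 1.462 = 1.093%.
Economy B: TFP = 4.6 − 3.06 − 0.345 − 0.989 = 0.206%.
Difference = 1.093 − (0.206) = 0.887 pp.

0.89 percentage points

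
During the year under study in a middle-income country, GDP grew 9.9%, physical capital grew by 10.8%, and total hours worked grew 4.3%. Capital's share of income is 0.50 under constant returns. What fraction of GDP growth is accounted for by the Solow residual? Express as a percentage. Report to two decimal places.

23.74%

Labor's share = 1 − 0.5 = 0.5.
Physical capital: 0.5 × 10.8 = 5.4 pp.
Total hours worked: 0.5 × 4.3 = 2.15 pp.
TFP growth = 9.9 − 7.55 = 2.35%.
TFP share of growth = 2.35 / 9.9 × 100 = 23.7374%.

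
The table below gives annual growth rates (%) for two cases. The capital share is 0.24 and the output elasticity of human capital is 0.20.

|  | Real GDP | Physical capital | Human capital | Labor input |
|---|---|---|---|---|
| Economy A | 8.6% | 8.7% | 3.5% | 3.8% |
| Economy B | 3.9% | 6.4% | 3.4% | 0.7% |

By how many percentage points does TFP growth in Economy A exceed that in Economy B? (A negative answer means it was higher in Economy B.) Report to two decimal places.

2.39 percentage points

Labor's share = 1 − 0.24 − 0.2 = 0.56.
Economy A: TFP = 8.6 − 2.088 − 0.7 − 2.128 = 3.684%.
Economy B: TFP = 3.9 − 1.536 − 0.68 − 0.392 = 1.292%.
Difference = 3.684 − (1.292) = 2.392 pp.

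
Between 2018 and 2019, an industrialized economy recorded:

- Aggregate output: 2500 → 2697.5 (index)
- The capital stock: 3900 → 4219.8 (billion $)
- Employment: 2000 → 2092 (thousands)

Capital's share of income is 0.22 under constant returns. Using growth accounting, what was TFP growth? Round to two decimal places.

TFP grew 2.51%.

Aggregate output growth = (2697.5 − 2500) / 2500 = 7.9%.
The capital stock growth = (4219.8 − 3900) / 3900 = 8.2%.
Employment growth = (2092 − 2000) / 2000 = 4.6%.
Labor's share = 1 − 0.22 = 0.78.
The capital stock: 0.22 × 8.2 = 1.804 pp.
Employment: 0.78 × 4.6 = 3.588 pp.
TFP growth = 7.9 − 5.392 = 2.508%.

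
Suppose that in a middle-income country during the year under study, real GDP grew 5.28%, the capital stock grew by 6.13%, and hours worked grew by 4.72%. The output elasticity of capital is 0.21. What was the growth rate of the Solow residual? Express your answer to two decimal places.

The Solow residual growth was 0.26%.

Labor's share = 1 − 0.21 = 0.79.
The capital stock: 0.21 × 6.13 = 1.2873 pp.
Hours worked: 0.79 × 4.72 = 3.7288 pp.
TFP growth = 5.28 − 5.0161 = 0.2639%.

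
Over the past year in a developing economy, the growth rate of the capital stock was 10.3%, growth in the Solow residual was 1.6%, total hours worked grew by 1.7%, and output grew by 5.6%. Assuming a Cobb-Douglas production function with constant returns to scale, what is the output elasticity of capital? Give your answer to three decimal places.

gY = gA + α·gK + (1−α)·gL, so gY − gA − gL = α(gK − gL).
5.6 − 1.6 − 1.7 = α × (10.3 − 1.7).
2.3 = 8.6 α, so α = 0.26744.

0.267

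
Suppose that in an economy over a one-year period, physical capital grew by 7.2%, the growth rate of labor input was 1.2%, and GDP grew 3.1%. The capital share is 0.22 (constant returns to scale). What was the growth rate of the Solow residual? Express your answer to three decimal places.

0.580%

Labor's share = 1 − 0.22 = 0.78.
Physical capital: 0.22 × 7.2 = 1.584 pp.
Labor input: 0.78 × 1.2 = 0.936 pp.
TFP growth = 3.1 − 2.52 = 0.58%.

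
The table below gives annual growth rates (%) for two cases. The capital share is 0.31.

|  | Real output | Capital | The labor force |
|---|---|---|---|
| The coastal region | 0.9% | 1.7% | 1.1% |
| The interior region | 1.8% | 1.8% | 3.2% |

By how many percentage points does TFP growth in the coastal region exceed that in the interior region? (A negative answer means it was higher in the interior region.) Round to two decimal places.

Labor's share = 1 − 0.31 = 0.69.
The coastal region: TFP = 0.9 − 0.527 − 0.759 = -0.386%.
The interior region: TFP = 1.8 − 0.558 − 2.208 = -0.966%.
Difference = -0.386 − (-0.966) = 0.58 pp.

0.58 percentage points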